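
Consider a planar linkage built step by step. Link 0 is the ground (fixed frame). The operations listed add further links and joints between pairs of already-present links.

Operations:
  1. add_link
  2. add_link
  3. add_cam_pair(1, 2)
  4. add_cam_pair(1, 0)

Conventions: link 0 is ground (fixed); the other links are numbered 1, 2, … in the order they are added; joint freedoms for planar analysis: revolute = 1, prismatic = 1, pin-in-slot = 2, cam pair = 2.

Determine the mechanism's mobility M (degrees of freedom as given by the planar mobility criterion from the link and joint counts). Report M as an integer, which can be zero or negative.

L=1 J1=0 J2=0
add link → L=2 J1=0 J2=0
add link → L=3 J1=0 J2=0
C@1,2 dof=2 J2 → L=3 J1=0 J2=1
C@1,0 dof=2 J2 → L=3 J1=0 J2=2
M=3(L−1)−2J1−J2=3·2−2·0−2=4

M = 4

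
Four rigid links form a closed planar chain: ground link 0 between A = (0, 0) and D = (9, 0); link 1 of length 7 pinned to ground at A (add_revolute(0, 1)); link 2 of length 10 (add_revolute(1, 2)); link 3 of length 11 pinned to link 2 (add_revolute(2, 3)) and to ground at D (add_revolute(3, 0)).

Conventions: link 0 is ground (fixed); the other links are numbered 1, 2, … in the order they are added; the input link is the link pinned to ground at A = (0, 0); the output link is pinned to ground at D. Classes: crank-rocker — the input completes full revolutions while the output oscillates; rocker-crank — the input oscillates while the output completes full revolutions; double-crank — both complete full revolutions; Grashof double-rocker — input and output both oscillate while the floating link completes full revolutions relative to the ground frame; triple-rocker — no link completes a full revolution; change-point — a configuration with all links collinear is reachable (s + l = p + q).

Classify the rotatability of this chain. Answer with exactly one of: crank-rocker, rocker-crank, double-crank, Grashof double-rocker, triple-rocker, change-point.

lengths: ground=9, input=7, coupler=10, output=11
sorted: s=7 (shortest), l=11 (longest), p+q=19
s + l = 18 vs p + q = 19
s + l < p + q (Grashof) with shortest = input link → crank-rocker

crank-rocker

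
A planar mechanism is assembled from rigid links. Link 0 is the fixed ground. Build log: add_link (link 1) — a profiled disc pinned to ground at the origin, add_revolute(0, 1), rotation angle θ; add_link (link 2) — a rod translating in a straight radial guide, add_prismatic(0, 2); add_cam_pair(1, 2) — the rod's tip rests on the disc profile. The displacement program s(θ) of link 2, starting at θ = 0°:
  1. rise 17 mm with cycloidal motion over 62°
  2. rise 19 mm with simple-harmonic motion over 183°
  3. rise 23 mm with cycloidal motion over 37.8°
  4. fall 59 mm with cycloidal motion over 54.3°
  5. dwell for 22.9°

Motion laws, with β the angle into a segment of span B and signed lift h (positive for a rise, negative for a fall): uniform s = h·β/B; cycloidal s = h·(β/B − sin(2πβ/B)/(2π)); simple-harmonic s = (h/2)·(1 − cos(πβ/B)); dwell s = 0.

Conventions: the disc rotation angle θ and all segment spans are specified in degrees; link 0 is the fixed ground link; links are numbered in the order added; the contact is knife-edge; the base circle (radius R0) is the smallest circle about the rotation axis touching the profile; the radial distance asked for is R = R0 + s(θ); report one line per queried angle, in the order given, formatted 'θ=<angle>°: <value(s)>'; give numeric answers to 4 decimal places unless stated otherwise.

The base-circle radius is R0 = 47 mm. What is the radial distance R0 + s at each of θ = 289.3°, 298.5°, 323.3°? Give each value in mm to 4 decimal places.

seg 1 [0°–62°] cycloidal, h=17: full span → s += 17 → s = 17.0000
seg 2 [62°–245°] simple-harmonic, h=19: full span → s += 19 → s = 36.0000
seg 3 [245°–282.8°] cycloidal, h=23: full span → s += 23 → s = 59.0000
seg 4 [282.8°–337.1°] cycloidal, h=-59: θ=289.3° here. β=6.5, B=54.3. -59·(0.1197 − sin(2π·0.1197)/(2π)) = -0.6473 → s = 58.3527
seg 4 [282.8°–337.1°] cycloidal, h=-59: θ=298.5° here. β=15.7, B=54.3. -59·(0.2891 − sin(2π·0.2891)/(2π)) = -7.9512 → s = 51.0488
seg 4 [282.8°–337.1°] cycloidal, h=-59: θ=323.3° here. β=40.5, B=54.3. -59·(0.7459 − sin(2π·0.7459)/(2π)) = -53.3925 → s = 5.6075
θ=289.3°: R = R0 + s = 47 + 58.3527 = 105.3527
θ=298.5°: R = R0 + s = 47 + 51.0488 = 98.0488
θ=323.3°: R = R0 + s = 47 + 5.6075 = 52.6075

θ=289.3°: 105.3527
θ=298.5°: 98.0488
θ=323.3°: 52.6075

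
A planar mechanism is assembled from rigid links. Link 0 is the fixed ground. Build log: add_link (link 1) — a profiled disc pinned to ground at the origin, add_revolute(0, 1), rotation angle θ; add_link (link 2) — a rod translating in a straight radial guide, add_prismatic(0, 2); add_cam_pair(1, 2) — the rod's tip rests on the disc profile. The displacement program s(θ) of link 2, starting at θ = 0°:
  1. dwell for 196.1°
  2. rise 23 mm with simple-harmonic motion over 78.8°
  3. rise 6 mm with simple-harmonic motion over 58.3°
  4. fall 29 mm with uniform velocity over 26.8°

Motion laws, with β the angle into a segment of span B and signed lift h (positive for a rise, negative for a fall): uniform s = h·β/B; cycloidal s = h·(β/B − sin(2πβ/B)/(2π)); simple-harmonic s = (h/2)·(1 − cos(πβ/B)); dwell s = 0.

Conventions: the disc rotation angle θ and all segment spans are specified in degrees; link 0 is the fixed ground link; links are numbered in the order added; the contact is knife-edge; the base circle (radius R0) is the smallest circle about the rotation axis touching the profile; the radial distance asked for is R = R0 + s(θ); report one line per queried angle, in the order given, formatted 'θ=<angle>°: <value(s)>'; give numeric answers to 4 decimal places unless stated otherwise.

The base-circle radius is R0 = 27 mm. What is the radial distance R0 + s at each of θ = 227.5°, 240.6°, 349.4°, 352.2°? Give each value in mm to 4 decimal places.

seg 1 [0°–196.1°] dwell: s stays 0.0000
seg 2 [196.1°–274.9°] simple-harmonic, h=23: θ=227.5° here. β=31.4, B=78.8. 23/2·(1 − cos(π·0.3985)) = 7.8940 → s = 7.8940
seg 2 [196.1°–274.9°] simple-harmonic, h=23: θ=240.6° here. β=44.5, B=78.8. 23/2·(1 − cos(π·0.5647)) = 13.8222 → s = 13.8222
seg 2 [196.1°–274.9°] simple-harmonic, h=23: full span → s += 23 → s = 23.0000
seg 3 [274.9°–333.2°] simple-harmonic, h=6: full span → s += 6 → s = 29.0000
seg 4 [333.2°–360°] uniform, h=-29: θ=349.4° here. β=16.2, B=26.8. -29·16.2/26.8 = -17.5299 → s = 11.4701
seg 4 [333.2°–360°] uniform, h=-29: θ=352.2° here. β=19, B=26.8. -29·19/26.8 = -20.5597 → s = 8.4403
θ=227.5°: R = R0 + s = 27 + 7.8940 = 34.8940
θ=240.6°: R = R0 + s = 27 + 13.8222 = 40.8222
θ=349.4°: R = R0 + s = 27 + 11.4701 = 38.4701
θ=352.2°: R = R0 + s = 27 + 8.4403 = 35.4403

θ=227.5°: 34.8940
θ=240.6°: 40.8222
θ=349.4°: 38.4701
θ=352.2°: 35.4403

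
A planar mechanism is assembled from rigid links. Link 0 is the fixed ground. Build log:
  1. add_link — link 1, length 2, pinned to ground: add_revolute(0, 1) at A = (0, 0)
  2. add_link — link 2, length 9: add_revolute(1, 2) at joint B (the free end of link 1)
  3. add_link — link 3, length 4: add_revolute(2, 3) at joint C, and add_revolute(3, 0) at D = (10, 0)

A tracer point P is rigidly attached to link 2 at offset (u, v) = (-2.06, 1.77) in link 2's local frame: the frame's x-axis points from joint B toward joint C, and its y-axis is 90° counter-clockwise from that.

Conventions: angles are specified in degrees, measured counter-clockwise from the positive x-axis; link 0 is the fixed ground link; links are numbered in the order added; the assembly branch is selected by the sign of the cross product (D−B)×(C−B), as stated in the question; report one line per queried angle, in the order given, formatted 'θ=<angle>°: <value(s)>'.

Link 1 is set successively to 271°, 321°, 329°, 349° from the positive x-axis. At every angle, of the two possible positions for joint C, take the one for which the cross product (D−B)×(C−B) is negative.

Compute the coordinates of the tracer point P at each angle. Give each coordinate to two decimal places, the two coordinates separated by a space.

A=(0,0), D=(10.00,0)
θ=271°: B = A + 2.00·(cos271°, sin271°) = (0.0349, -1.9997)
θ=271°: |BD| = 10.1638
θ=271°: circle(B,9.00) ∩ circle(D,4.00): a=8.2795, h=3.5284
θ=271°:   candidates: C₊=(7.4584,3.0887) cross=35.862; C₋=(8.8468,-3.8302) cross=-35.862
θ=271°:   branch - wants cross < 0 → take C=(8.8468,-3.8302) (cross=-35.862)
θ=271°: ex = (C−B)/|BC| = (0.9791,-0.2034); ey = (0.2034,0.9791)
θ=271°: P = B + -2.06·ex + 1.77·ey = (-1.6220,0.1523)
θ=321°: B = A + 2.00·(cos321°, sin321°) = (1.5543, -1.2586)
θ=321°: |BD| = 8.5390
θ=321°: circle(B,9.00) ∩ circle(D,4.00): a=8.0756, h=3.9731
θ=321°:   candidates: C₊=(8.9560,3.8614) cross=33.926; C₋=(10.1273,-3.9980) cross=-33.926
θ=321°:   branch - wants cross < 0 → take C=(10.1273,-3.9980) (cross=-33.926)
θ=321°: ex = (C−B)/|BC| = (0.9526,-0.3044); ey = (0.3044,0.9526)
θ=321°: P = B + -2.06·ex + 1.77·ey = (0.1308,1.0544)
θ=329°: B = A + 2.00·(cos329°, sin329°) = (1.7143, -1.0301)
θ=329°: |BD| = 8.3494
θ=329°: circle(B,9.00) ∩ circle(D,4.00): a=8.0672, h=3.9900
θ=329°:   candidates: C₊=(9.2277,3.9247) cross=33.315; C₋=(10.2122,-3.9944) cross=-33.315
θ=329°:   branch - wants cross < 0 → take C=(10.2122,-3.9944) (cross=-33.315)
θ=329°: ex = (C−B)/|BC| = (0.9442,-0.3294); ey = (0.3294,0.9442)
θ=329°: P = B + -2.06·ex + 1.77·ey = (0.3523,1.3197)
θ=349°: B = A + 2.00·(cos349°, sin349°) = (1.9633, -0.3816)
θ=349°: |BD| = 8.0458
θ=349°: circle(B,9.00) ∩ circle(D,4.00): a=8.0623, h=4.0000
θ=349°:   candidates: C₊=(9.8267,3.9962) cross=32.183; C₋=(10.2062,-3.9947) cross=-32.183
θ=349°:   branch - wants cross < 0 → take C=(10.2062,-3.9947) (cross=-32.183)
θ=349°: ex = (C−B)/|BC| = (0.9159,-0.4015); ey = (0.4015,0.9159)
θ=349°: P = B + -2.06·ex + 1.77·ey = (0.7871,2.0665)

θ=271°: -1.62 0.15
θ=321°: 0.13 1.05
θ=329°: 0.35 1.32
θ=349°: 0.79 2.07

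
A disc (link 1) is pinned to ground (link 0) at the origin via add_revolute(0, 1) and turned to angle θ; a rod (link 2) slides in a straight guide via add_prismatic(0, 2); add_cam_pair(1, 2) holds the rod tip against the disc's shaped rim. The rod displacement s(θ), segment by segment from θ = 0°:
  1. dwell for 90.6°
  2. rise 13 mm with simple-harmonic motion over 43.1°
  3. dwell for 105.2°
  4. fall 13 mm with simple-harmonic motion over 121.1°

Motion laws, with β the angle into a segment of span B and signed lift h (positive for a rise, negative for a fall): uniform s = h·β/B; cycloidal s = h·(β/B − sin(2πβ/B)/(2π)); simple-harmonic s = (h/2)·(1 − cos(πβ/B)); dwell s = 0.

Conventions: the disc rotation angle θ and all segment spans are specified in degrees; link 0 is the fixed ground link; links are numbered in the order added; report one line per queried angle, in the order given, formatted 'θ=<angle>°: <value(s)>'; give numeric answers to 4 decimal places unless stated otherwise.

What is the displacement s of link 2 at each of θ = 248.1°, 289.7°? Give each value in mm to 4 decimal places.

segment 1 (0° to 90.6°, dwell): s unchanged at 0.0000
segment 2 (90.6° to 133.7°, simple-harmonic, h = 13) is passed completely: s = 0.0000 + (13) = 13.0000
segment 3 (133.7° to 238.9°, dwell): s unchanged at 13.0000
θ = 248.1° falls in segment 4 (238.9° to 360°, simple-harmonic, h = -13): β = 248.1 − 238.9 = 9.2°, B = 121.1°; Δs = -13/2·(1 − cos(π·0.0760)) = -0.1843; s = 13.0000 − 0.1843 = 12.8157
θ = 289.7° falls in segment 4 (238.9° to 360°, simple-harmonic, h = -13): β = 289.7 − 238.9 = 50.8°, B = 121.1°; Δs = -13/2·(1 − cos(π·0.4195)) = -4.8734; s = 13.0000 − 4.8734 = 8.1266

θ=248.1°: 12.8157
θ=289.7°: 8.1266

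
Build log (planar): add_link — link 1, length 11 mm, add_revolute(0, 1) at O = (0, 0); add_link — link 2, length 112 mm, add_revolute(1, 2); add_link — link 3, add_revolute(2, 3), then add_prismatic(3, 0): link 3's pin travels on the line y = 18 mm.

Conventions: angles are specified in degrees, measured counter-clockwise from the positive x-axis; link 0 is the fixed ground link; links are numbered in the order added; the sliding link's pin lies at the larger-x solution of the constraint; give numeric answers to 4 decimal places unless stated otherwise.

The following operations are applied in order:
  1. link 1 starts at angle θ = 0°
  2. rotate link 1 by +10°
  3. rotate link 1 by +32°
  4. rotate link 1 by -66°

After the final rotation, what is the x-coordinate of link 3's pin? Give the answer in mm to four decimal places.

geometry: r = 11 mm, L = 112 mm, e = 18 mm; θ starts at 0°
rotate link 1 by +10°: θ ← 0° +10° = 10°
rotate link 1 by +32°: θ ← 10° +32° = 42°
rotate link 1 by -66°: θ ← 42° -66° = -24°
crank pin P = (r cos θ, r sin θ) = (10.049000, -4.474103)
h = r sin θ − e = -4.474103 − 18 = -22.474103
x = r cos θ + √(L² − h²) = 10.049000 + 109.721988 = 119.770988

119.7710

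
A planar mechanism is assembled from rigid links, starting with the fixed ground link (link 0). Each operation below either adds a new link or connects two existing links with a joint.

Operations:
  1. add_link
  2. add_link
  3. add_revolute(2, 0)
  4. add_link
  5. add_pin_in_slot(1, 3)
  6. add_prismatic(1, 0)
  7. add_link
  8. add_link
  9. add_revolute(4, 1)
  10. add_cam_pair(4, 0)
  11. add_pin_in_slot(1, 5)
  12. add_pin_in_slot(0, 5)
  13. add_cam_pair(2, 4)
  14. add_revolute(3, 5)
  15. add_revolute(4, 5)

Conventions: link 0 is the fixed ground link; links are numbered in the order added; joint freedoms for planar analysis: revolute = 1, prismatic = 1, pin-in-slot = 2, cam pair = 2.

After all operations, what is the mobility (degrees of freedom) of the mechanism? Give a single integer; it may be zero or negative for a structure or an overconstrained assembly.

link 0 = ground. State L|J1|J2 = 1|0|0
+link1  2|0|0
+link2  3|0|0
R(2,0) f=1→J1  3|1|0
+link3  4|1|0
PS(1,3) f=2→J2  4|1|1
P(1,0) f=1→J1  4|2|1
+link4  5|2|1
+link5  6|2|1
R(4,1) f=1→J1  6|3|1
C(4,0) f=2→J2  6|3|2
PS(1,5) f=2→J2  6|3|3
PS(0,5) f=2→J2  6|3|4
C(2,4) f=2→J2  6|3|5
R(3,5) f=1→J1  6|4|5
R(4,5) f=1→J1  6|5|5
M = 3(6−1)−2·5−5 = 15−10−5 = 0

M = 0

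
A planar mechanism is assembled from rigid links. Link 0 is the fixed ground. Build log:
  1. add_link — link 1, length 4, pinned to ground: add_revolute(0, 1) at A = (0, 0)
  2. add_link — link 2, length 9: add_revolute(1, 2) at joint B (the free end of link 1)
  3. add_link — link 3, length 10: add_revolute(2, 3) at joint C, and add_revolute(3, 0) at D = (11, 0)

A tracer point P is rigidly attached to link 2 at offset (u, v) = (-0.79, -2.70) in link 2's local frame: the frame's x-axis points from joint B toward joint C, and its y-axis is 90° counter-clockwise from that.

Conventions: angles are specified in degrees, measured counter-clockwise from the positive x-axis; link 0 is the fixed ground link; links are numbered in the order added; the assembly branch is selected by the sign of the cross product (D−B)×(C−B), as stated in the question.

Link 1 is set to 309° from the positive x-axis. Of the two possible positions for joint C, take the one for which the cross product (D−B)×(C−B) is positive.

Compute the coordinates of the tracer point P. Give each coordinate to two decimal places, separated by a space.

A=(0,0), D=(11.00,0)
B = A + 4.00·(cos309°, sin309°) = (2.5173, -3.1086)
|BD| = 9.0344
circle(B,9.00) ∩ circle(D,10.00): a=3.4656, h=8.3060
  candidates: C₊=(2.9134,5.8827) cross=75.039; C₋=(8.6293,-9.7149) cross=-75.039
  branch + wants cross > 0 → take C=(2.9134,5.8827) (cross=75.039)
ex = (C−B)/|BC| = (0.0440,0.9990); ey = (-0.9990,0.0440)
P = B + -0.79·ex + -2.70·ey = (5.1799,-4.0166)

5.18 -4.02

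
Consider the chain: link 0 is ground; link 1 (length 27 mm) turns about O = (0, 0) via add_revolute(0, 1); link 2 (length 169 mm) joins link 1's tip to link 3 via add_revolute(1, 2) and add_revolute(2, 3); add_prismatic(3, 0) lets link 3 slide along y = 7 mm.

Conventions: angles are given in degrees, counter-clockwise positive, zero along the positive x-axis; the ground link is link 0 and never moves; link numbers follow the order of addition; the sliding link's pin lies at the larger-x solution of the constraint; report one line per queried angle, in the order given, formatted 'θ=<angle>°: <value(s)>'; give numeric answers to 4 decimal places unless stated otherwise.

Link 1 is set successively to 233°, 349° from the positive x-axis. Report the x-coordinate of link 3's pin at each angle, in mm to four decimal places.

geometry: r = 27 mm, L = 169 mm, e = 7 mm
θ=233°: crank pin P = (r cos θ, r sin θ) = (-16.249006, -21.563159)
θ=233°: h = r sin θ − e = -21.563159 − 7 = -28.563159
θ=233°: x = r cos θ + √(L² − h²) = -16.249006 + 166.568742 = 150.319737
θ=349°: crank pin P = (r cos θ, r sin θ) = (26.503934, -5.151843)
θ=349°: h = r sin θ − e = -5.151843 − 7 = -12.151843
θ=349°: x = r cos θ + √(L² − h²) = 26.503934 + 168.562548 = 195.066482

θ=233°: 150.3197
θ=349°: 195.0665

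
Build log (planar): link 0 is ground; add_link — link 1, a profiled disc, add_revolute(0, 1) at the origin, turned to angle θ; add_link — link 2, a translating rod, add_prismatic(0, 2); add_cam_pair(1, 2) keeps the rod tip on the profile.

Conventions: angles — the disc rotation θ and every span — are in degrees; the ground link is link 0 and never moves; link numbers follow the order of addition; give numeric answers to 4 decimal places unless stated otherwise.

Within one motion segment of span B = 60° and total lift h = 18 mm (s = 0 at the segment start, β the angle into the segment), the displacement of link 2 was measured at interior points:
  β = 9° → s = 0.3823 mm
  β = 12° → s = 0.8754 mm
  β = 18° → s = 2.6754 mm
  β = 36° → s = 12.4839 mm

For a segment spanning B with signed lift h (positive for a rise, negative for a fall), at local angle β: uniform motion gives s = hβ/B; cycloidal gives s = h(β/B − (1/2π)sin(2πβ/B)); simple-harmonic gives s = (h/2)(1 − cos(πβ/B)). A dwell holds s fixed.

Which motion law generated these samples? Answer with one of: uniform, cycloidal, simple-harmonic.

candidates at β/B = r: uniform s = h·r (linear in β); cycloidal s = h·(r − sin(2πr)/(2π)); simple-harmonic s = (h/2)(1 − cos(πr))
β=9°: printed 0.3823 | uniform 2.7000, cycloidal 0.3823, simple-harmonic 0.9809
β=12°: printed 0.8754 | uniform 3.6000, cycloidal 0.8754, simple-harmonic 1.7188
β=18°: printed 2.6754 | uniform 5.4000, cycloidal 2.6754, simple-harmonic 3.7099
β=36°: printed 12.4839 | uniform 10.8000, cycloidal 12.4839, simple-harmonic 11.7812
only one law matches every sample → cycloidal

cycloidal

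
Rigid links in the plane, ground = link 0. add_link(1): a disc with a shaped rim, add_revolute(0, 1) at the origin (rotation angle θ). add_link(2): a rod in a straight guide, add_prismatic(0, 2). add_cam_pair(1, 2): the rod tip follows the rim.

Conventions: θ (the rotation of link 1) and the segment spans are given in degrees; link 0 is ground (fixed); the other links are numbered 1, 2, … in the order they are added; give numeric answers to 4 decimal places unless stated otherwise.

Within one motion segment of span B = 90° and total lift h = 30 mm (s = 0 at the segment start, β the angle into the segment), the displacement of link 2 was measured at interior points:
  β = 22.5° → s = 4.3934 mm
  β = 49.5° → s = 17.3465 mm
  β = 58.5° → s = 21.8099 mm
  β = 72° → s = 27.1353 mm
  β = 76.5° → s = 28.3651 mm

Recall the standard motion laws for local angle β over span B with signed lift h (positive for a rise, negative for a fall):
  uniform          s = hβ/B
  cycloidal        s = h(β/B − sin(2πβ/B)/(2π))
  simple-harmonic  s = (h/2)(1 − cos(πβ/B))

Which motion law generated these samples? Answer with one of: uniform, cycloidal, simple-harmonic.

candidates at β/B = r: uniform s = h·r (linear in β); cycloidal s = h·(r − sin(2πr)/(2π)); simple-harmonic s = (h/2)(1 − cos(πr))
β=22.5°: printed 4.3934 | uniform 7.5000, cycloidal 2.7254, simple-harmonic 4.3934
β=49.5°: printed 17.3465 | uniform 16.5000, cycloidal 17.9754, simple-harmonic 17.3465
β=58.5°: printed 21.8099 | uniform 19.5000, cycloidal 23.3628, simple-harmonic 21.8099
β=72°: printed 27.1353 | uniform 24.0000, cycloidal 28.5410, simple-harmonic 27.1353
β=76.5°: printed 28.3651 | uniform 25.5000, cycloidal 29.3628, simple-harmonic 28.3651
only one law matches every sample → simple-harmonic

simple-harmonic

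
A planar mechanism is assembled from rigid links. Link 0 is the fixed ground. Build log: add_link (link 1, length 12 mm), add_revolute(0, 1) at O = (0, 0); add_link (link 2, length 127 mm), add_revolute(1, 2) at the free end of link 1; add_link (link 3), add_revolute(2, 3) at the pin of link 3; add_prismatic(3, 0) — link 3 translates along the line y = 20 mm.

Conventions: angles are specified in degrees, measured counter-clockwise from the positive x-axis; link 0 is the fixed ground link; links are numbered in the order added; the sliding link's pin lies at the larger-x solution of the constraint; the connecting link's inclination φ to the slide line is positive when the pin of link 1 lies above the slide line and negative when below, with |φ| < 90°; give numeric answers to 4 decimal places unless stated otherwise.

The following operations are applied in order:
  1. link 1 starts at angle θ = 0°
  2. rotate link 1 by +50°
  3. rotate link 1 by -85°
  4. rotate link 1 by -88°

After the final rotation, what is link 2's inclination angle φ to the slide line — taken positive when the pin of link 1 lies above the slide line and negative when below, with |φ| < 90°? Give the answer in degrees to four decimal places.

geometry: r = 12 mm, L = 127 mm, e = 20 mm; θ starts at 0°
rotate link 1 by +50°: θ ← 0° +50° = 50°
rotate link 1 by -85°: θ ← 50° -85° = -35°
rotate link 1 by -88°: θ ← -35° -88° = -123°
h = r sin θ − e = -10.064047 − 20 = -30.064047
sin φ = h / L = -30.064047 / 127 = -0.23672478
φ = arcsin(-0.23672478) = -13.693314°

-13.6933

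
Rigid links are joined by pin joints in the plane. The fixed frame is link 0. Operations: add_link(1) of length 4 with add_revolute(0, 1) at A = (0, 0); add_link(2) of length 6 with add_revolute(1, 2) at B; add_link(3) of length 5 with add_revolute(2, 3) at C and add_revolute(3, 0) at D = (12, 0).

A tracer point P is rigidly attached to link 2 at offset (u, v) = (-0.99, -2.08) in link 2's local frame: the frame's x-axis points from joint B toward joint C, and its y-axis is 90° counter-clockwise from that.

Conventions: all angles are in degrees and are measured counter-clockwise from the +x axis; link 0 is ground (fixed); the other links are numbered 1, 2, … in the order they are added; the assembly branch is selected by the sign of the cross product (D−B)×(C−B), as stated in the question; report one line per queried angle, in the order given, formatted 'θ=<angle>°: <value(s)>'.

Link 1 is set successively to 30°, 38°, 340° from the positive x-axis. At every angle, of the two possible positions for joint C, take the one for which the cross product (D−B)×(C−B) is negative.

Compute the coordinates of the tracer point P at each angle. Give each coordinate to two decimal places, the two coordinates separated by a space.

A=(0,0), D=(12.00,0)
θ=30°: B = A + 4.00·(cos30°, sin30°) = (3.4641, 2.0000)
θ=30°: |BD| = 8.7671
θ=30°: circle(B,6.00) ∩ circle(D,5.00): a=5.0109, h=3.3002
θ=30°:   candidates: C₊=(9.0957,4.0700) cross=28.933; C₋=(7.5900,-2.3563) cross=-28.933
θ=30°:   branch - wants cross < 0 → take C=(7.5900,-2.3563) (cross=-28.933)
θ=30°: ex = (C−B)/|BC| = (0.6877,-0.7260); ey = (0.7260,0.6877)
θ=30°: P = B + -0.99·ex + -2.08·ey = (1.2732,1.2885)
θ=38°: B = A + 4.00·(cos38°, sin38°) = (3.1520, 2.4626)
θ=38°: |BD| = 9.1843
θ=38°: circle(B,6.00) ∩ circle(D,5.00): a=5.1910, h=3.0089
θ=38°:   candidates: C₊=(8.9597,3.9695) cross=27.635; C₋=(7.3461,-1.8280) cross=-27.635
θ=38°:   branch - wants cross < 0 → take C=(7.3461,-1.8280) (cross=-27.635)
θ=38°: ex = (C−B)/|BC| = (0.6990,-0.7151); ey = (0.7151,0.6990)
θ=38°: P = B + -0.99·ex + -2.08·ey = (0.9726,1.7166)
θ=340°: B = A + 4.00·(cos340°, sin340°) = (3.7588, -1.3681)
θ=340°: |BD| = 8.3540
θ=340°: circle(B,6.00) ∩ circle(D,5.00): a=4.8354, h=3.5523
θ=340°:   candidates: C₊=(7.9471,2.9282) cross=29.676; C₋=(9.1106,-4.0806) cross=-29.676
θ=340°:   branch - wants cross < 0 → take C=(9.1106,-4.0806) (cross=-29.676)
θ=340°: ex = (C−B)/|BC| = (0.8920,-0.4521); ey = (0.4521,0.8920)
θ=340°: P = B + -0.99·ex + -2.08·ey = (1.9354,-2.7758)

θ=30°: 1.27 1.29
θ=38°: 0.97 1.72
θ=340°: 1.94 -2.78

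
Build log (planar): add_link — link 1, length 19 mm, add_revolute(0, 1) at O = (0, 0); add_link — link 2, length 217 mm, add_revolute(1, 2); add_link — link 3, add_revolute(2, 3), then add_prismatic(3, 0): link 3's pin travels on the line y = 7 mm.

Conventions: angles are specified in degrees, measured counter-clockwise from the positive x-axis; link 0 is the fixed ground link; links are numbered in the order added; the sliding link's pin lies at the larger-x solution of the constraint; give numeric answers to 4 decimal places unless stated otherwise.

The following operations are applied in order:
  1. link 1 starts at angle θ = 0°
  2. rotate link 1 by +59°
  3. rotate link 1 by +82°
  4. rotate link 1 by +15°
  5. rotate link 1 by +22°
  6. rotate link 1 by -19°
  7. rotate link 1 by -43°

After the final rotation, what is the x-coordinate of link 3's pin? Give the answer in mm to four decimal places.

geometry: r = 19 mm, L = 217 mm, e = 7 mm; θ starts at 0°
rotate link 1 by +59°: θ ← 0° +59° = 59°
rotate link 1 by +82°: θ ← 59° +82° = 141°
rotate link 1 by +15°: θ ← 141° +15° = 156°
rotate link 1 by +22°: θ ← 156° +22° = 178°
rotate link 1 by -19°: θ ← 178° -19° = 159°
rotate link 1 by -43°: θ ← 159° -43° = 116°
crank pin P = (r cos θ, r sin θ) = (-8.329052, 17.077087)
h = r sin θ − e = 17.077087 − 7 = 10.077087
x = r cos θ + √(L² − h²) = -8.329052 + 216.765893 = 208.436841

208.4368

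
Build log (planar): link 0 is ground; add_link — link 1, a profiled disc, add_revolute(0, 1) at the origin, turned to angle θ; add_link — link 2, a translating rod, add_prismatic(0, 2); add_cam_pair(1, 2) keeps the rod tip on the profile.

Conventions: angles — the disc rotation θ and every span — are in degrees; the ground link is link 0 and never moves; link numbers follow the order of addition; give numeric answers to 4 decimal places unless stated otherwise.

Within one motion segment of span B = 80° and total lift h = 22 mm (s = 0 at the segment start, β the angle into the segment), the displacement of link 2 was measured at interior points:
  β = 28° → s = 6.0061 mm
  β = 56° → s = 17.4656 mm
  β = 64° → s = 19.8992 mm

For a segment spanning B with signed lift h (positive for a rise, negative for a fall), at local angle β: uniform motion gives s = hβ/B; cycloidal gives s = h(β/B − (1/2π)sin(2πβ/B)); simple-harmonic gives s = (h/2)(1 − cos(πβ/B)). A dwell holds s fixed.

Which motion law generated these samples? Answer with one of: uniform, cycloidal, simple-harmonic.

candidates at β/B = r: uniform s = h·r (linear in β); cycloidal s = h·(r − sin(2πr)/(2π)); simple-harmonic s = (h/2)(1 − cos(πr))
β=28°: printed 6.0061 | uniform 7.7000, cycloidal 4.8673, simple-harmonic 6.0061
β=56°: printed 17.4656 | uniform 15.4000, cycloidal 18.7300, simple-harmonic 17.4656
β=64°: printed 19.8992 | uniform 17.6000, cycloidal 20.9300, simple-harmonic 19.8992
only one law matches every sample → simple-harmonic

simple-harmonic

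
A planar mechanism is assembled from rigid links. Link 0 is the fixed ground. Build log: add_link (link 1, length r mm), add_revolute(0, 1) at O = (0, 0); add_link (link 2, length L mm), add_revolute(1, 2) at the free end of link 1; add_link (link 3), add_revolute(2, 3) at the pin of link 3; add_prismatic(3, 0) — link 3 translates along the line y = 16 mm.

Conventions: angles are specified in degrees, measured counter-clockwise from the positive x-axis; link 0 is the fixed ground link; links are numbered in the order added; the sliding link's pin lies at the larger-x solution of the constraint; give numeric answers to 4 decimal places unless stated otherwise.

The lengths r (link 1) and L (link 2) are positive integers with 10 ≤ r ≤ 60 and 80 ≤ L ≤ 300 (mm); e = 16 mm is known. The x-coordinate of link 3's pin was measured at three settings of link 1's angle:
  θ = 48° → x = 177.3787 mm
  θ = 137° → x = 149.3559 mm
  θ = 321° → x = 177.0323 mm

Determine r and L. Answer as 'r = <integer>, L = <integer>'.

constraint per measurement: (x − r cos θ)² + (r sin θ − e)² = L²
subtracting the θ₁ and θ₂ equations cancels the r² and L² terms:
r = (x₁² − x₂²) / (2[(x₁cos θ₁ + e sin θ₁) − (x₂cos θ₂ + e sin θ₂)]) = 20.0001 → r = 20
L² = (x₁ − r cos θ₁)² + (r sin θ₁ − e)² = 26896.0098 → L = 164.0000 → L = 164
check at θ₃=321°: x = 177.0323 (printed 177.0323) ✓

r = 20, L = 164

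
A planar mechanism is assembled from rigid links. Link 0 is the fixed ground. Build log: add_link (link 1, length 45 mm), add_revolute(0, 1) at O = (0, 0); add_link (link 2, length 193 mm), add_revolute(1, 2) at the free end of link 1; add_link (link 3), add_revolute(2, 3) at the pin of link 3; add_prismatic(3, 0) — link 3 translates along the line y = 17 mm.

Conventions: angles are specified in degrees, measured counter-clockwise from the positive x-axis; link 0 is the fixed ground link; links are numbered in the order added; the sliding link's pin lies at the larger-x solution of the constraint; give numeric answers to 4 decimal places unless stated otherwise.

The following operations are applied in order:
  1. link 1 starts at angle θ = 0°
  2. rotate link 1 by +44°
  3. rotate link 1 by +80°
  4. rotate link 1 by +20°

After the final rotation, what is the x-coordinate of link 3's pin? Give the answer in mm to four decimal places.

geometry: r = 45 mm, L = 193 mm, e = 17 mm; θ starts at 0°
rotate link 1 by +44°: θ ← 0° +44° = 44°
rotate link 1 by +80°: θ ← 44° +80° = 124°
rotate link 1 by +20°: θ ← 124° +20° = 144°
crank pin P = (r cos θ, r sin θ) = (-36.405765, 26.450336)
h = r sin θ − e = 26.450336 − 17 = 9.450336
x = r cos θ + √(L² − h²) = -36.405765 + 192.768491 = 156.362726

156.3627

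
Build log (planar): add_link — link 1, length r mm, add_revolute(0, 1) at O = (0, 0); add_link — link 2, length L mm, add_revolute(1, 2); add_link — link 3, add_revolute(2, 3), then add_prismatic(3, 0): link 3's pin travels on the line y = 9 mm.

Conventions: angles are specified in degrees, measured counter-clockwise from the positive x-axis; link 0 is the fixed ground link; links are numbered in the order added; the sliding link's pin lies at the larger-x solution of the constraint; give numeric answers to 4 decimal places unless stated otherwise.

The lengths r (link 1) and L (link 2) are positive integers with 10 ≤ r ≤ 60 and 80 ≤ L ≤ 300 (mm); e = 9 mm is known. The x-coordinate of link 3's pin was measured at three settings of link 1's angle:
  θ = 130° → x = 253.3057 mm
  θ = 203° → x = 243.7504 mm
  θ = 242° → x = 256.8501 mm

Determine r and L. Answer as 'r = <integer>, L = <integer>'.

constraint per measurement: (x − r cos θ)² + (r sin θ − e)² = L²
subtracting the θ₁ and θ₂ equations cancels the r² and L² terms:
r = (x₁² − x₂²) / (2[(x₁cos θ₁ + e sin θ₁) − (x₂cos θ₂ + e sin θ₂)]) = 32.9999 → r = 33
L² = (x₁ − r cos θ₁)² + (r sin θ₁ − e)² = 75624.9838 → L = 275.0000 → L = 275
check at θ₃=242°: x = 256.8501 (printed 256.8501) ✓

r = 33, L = 275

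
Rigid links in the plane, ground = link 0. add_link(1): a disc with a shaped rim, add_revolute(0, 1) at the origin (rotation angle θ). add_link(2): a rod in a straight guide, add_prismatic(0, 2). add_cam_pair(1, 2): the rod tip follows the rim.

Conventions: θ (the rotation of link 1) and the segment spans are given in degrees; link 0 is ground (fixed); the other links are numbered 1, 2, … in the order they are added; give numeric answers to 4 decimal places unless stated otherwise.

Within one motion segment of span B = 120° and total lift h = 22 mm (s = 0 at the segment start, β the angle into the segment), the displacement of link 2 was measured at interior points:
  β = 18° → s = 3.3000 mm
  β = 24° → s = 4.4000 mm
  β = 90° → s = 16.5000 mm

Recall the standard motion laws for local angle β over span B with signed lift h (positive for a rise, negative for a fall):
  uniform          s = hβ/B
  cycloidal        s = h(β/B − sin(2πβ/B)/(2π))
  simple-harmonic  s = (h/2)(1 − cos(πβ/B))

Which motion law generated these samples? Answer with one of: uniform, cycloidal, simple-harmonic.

candidates at β/B = r: uniform s = h·r (linear in β); cycloidal s = h·(r − sin(2πr)/(2π)); simple-harmonic s = (h/2)(1 − cos(πr))
β=18°: printed 3.3000 | uniform 3.3000, cycloidal 0.4673, simple-harmonic 1.1989
β=24°: printed 4.4000 | uniform 4.4000, cycloidal 1.0700, simple-harmonic 2.1008
β=90°: printed 16.5000 | uniform 16.5000, cycloidal 20.0014, simple-harmonic 18.7782
only one law matches every sample → uniform

uniform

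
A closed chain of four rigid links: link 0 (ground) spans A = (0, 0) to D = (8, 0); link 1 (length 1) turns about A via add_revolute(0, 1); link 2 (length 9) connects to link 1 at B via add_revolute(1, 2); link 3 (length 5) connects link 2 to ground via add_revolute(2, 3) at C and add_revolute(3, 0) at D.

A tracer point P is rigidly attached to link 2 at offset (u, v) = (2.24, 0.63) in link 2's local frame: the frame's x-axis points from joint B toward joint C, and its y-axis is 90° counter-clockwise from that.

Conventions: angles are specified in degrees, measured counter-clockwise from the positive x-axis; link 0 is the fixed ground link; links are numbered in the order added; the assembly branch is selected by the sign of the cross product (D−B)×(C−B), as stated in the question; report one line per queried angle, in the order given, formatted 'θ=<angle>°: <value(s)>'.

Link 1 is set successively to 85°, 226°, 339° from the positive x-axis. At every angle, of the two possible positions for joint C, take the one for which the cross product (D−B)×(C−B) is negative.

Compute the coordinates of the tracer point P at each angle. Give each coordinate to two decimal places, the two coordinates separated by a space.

A=(0,0), D=(8.00,0)
θ=85°: B = A + 1.00·(cos85°, sin85°) = (0.0872, 0.9962)
θ=85°: |BD| = 7.9753
θ=85°: circle(B,9.00) ∩ circle(D,5.00): a=7.4985, h=4.9772
θ=85°:   candidates: C₊=(8.1486,4.9978) cross=39.695; C₋=(6.9052,-4.8787) cross=-39.695
θ=85°:   branch - wants cross < 0 → take C=(6.9052,-4.8787) (cross=-39.695)
θ=85°: ex = (C−B)/|BC| = (0.7576,-0.6528); ey = (0.6528,0.7576)
θ=85°: P = B + 2.24·ex + 0.63·ey = (2.1953,0.0113)
θ=226°: B = A + 1.00·(cos226°, sin226°) = (-0.6947, -0.7193)
θ=226°: |BD| = 8.7244
θ=226°: circle(B,9.00) ∩ circle(D,5.00): a=7.5716, h=4.8653
θ=226°:   candidates: C₊=(6.4500,4.7537) cross=42.447; C₋=(7.2523,-4.9438) cross=-42.447
θ=226°:   branch - wants cross < 0 → take C=(7.2523,-4.9438) (cross=-42.447)
θ=226°: ex = (C−B)/|BC| = (0.8830,-0.4694); ey = (0.4694,0.8830)
θ=226°: P = B + 2.24·ex + 0.63·ey = (1.5790,-1.2145)
θ=339°: B = A + 1.00·(cos339°, sin339°) = (0.9336, -0.3584)
θ=339°: |BD| = 7.0755
θ=339°: circle(B,9.00) ∩ circle(D,5.00): a=7.4951, h=4.9824
θ=339°:   candidates: C₊=(8.1667,4.9972) cross=35.253; C₋=(8.6714,-4.9547) cross=-35.253
θ=339°:   branch - wants cross < 0 → take C=(8.6714,-4.9547) (cross=-35.253)
θ=339°: ex = (C−B)/|BC| = (0.8598,-0.5107); ey = (0.5107,0.8598)
θ=339°: P = B + 2.24·ex + 0.63·ey = (3.1812,-0.9607)

θ=85°: 2.20 0.01
θ=226°: 1.58 -1.21
θ=339°: 3.18 -0.96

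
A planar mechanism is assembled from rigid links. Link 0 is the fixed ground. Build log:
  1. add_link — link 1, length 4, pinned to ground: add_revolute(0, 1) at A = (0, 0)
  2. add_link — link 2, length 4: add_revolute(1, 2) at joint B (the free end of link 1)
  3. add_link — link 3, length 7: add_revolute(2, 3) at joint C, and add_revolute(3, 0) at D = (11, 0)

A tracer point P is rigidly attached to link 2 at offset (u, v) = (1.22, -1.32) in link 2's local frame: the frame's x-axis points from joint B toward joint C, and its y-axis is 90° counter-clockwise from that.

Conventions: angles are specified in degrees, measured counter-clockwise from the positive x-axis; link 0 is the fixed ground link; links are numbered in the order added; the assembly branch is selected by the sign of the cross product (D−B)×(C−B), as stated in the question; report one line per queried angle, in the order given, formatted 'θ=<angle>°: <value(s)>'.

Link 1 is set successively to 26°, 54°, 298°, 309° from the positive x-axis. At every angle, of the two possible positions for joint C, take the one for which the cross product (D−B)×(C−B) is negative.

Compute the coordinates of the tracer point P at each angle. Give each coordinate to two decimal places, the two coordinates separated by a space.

A=(0,0), D=(11.00,0)
θ=26°: B = A + 4.00·(cos26°, sin26°) = (3.5952, 1.7535)
θ=26°: |BD| = 7.6096
θ=26°: circle(B,4.00) ∩ circle(D,7.00): a=1.6365, h=3.6499
θ=26°:   candidates: C₊=(6.0287,4.9281) cross=27.774; C₋=(4.3466,-2.1753) cross=-27.774
θ=26°:   branch - wants cross < 0 → take C=(4.3466,-2.1753) (cross=-27.774)
θ=26°: ex = (C−B)/|BC| = (0.1879,-0.9822); ey = (0.9822,0.1879)
θ=26°: P = B + 1.22·ex + -1.32·ey = (2.5279,0.3072)
θ=54°: B = A + 4.00·(cos54°, sin54°) = (2.3511, 3.2361)
θ=54°: |BD| = 9.2344
θ=54°: circle(B,4.00) ∩ circle(D,7.00): a=2.8304, h=2.8264
θ=54°:   candidates: C₊=(5.9926,4.8914) cross=26.100; C₋=(4.0116,-0.4030) cross=-26.100
θ=54°:   branch - wants cross < 0 → take C=(4.0116,-0.4030) (cross=-26.100)
θ=54°: ex = (C−B)/|BC| = (0.4151,-0.9098); ey = (0.9098,0.4151)
θ=54°: P = B + 1.22·ex + -1.32·ey = (1.6567,1.5782)
θ=298°: B = A + 4.00·(cos298°, sin298°) = (1.8779, -3.5318)
θ=298°: |BD| = 9.7819
θ=298°: circle(B,4.00) ∩ circle(D,7.00): a=3.2042, h=2.3944
θ=298°:   candidates: C₊=(4.0014,-0.1420) cross=23.422; C₋=(5.7304,-4.6078) cross=-23.422
θ=298°:   branch - wants cross < 0 → take C=(5.7304,-4.6078) (cross=-23.422)
θ=298°: ex = (C−B)/|BC| = (0.9631,-0.2690); ey = (0.2690,0.9631)
θ=298°: P = B + 1.22·ex + -1.32·ey = (2.6978,-5.1313)
θ=309°: B = A + 4.00·(cos309°, sin309°) = (2.5173, -3.1086)
θ=309°: |BD| = 9.0344
θ=309°: circle(B,4.00) ∩ circle(D,7.00): a=2.6908, h=2.9596
θ=309°:   candidates: C₊=(4.0254,0.5962) cross=26.738; C₋=(6.0622,-4.9616) cross=-26.738
θ=309°:   branch - wants cross < 0 → take C=(6.0622,-4.9616) (cross=-26.738)
θ=309°: ex = (C−B)/|BC| = (0.8862,-0.4633); ey = (0.4633,0.8862)
θ=309°: P = B + 1.22·ex + -1.32·ey = (2.9870,-4.8436)

θ=26°: 2.53 0.31
θ=54°: 1.66 1.58
θ=298°: 2.70 -5.13
θ=309°: 2.99 -4.84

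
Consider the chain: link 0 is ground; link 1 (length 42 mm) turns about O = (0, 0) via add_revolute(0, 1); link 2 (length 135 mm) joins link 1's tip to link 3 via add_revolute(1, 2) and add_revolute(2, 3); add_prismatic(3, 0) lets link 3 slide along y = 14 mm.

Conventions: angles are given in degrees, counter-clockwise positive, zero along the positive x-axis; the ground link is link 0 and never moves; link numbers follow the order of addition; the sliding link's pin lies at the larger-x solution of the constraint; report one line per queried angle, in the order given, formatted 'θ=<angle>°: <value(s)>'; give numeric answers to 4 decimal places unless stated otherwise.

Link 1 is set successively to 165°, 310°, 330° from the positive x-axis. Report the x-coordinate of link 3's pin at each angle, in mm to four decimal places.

geometry: r = 42 mm, L = 135 mm, e = 14 mm
θ=165°: crank pin P = (r cos θ, r sin θ) = (-40.568885, 10.870400)
θ=165°: h = r sin θ − e = 10.870400 − 14 = -3.129600
θ=165°: x = r cos θ + √(L² − h²) = -40.568885 + 134.963720 = 94.394835
θ=310°: crank pin P = (r cos θ, r sin θ) = (26.997080, -32.173867)
θ=310°: h = r sin θ − e = -32.173867 − 14 = -46.173867
θ=310°: x = r cos θ + √(L² − h²) = 26.997080 + 126.858086 = 153.855166
θ=330°: crank pin P = (r cos θ, r sin θ) = (36.373067, -21.000000)
θ=330°: h = r sin θ − e = -21.000000 − 14 = -35.000000
θ=330°: x = r cos θ + √(L² − h²) = 36.373067 + 130.384048 = 166.757115

θ=165°: 94.3948
θ=310°: 153.8552
θ=330°: 166.7571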